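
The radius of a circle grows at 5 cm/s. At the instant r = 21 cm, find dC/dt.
10π cm/s

C = 2πr
dC/dt = 2π · dr/dt = 2π · 5 = 10π cm/s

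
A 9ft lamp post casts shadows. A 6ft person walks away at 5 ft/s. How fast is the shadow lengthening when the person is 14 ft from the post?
10 ft/s

By similar triangles: 9/(x+s) = 6/s
Solving: s = 6x/3
ds/dt = 6/3 · dx/dt = 2 · 5 = 10 ft/s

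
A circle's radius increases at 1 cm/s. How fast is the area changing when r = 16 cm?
32π cm²/s

A = πr²
dA/dt = 2πr · dr/dt = 2π(16)(1) = 32π cm²/s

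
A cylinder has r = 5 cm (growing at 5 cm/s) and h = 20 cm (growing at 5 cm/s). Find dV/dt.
1125π cm³/s

V = πr²h
dV/dt = 2πrh·dr/dt + πr²·dh/dt
= 2π(5)(20)(5) + π(5)²(5)
= 1125π cm³/s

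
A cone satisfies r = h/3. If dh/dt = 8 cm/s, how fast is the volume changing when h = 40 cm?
12800π/9 cm³/s

V = (1/3)π(h/3)²h = πh³/27
dV/dt = πh²/9 · 8
At h = 40: dV/dt = 12800π/9 cm³/s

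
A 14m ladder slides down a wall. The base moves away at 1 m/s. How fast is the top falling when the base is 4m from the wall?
2√5/15 ≈ 0.2981 m/s

x² + y² = 14²
2x·dx/dt + 2y·dy/dt = 0
dy/dt = -x/y · dx/dt = -4/(6√5) · 1 = -2√5/15 m/s
The top is descending at 2√5/15 ≈ 0.2981 m/s.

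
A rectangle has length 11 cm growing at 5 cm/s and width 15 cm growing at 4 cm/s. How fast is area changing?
119 cm²/s

A = lw
dA/dt = w·dl/dt + l·dw/dt = 15·5 + 11·4 = 119 cm²/s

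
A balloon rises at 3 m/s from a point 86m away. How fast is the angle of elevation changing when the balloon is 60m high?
0.023463 rad/s

tan(θ) = y/86
sec²(θ) · dθ/dt = (1/86) · dy/dt
dθ/dt = cos²(θ)/86 · 3 = 86/(86² + 60²) · 3
dθ/dt = 0.023463 rad/s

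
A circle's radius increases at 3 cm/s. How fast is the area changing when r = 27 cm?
162π cm²/s

A = πr²
dA/dt = 2πr · dr/dt = 2π(27)(3) = 162π cm²/s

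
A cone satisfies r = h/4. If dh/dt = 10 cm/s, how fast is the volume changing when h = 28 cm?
490π cm³/s

V = (1/3)π(h/4)²h = πh³/48
dV/dt = πh²/16 · 10
At h = 28: dV/dt = 490π cm³/s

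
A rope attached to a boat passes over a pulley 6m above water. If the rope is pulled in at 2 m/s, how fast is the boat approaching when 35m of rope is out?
70√1189/1189 ≈ 2.03 m/s

rope² = x² + 6²
x = √(35² - 6²) = √1189
dx/dt = (rope/x) · d(rope)/dt = (35/√1189) · (-2) = -70√1189/1189 m/s
The boat approaches at 70√1189/1189 ≈ 2.03 m/s.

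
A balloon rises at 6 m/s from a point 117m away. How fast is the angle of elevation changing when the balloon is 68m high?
0.038333 rad/s

tan(θ) = y/117
sec²(θ) · dθ/dt = (1/117) · dy/dt
dθ/dt = cos²(θ)/117 · 6 = 117/(117² + 68²) · 6
dθ/dt = 0.038333 rad/s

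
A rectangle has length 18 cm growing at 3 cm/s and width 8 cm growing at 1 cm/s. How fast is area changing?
42 cm²/s

A = lw
dA/dt = w·dl/dt + l·dw/dt = 8·3 + 18·1 = 42 cm²/s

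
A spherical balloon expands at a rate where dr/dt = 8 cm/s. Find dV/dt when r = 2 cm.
128π cm³/s

V = (4/3)πr³
dV/dt = dV/dr · dr/dt = 4πr² · 8
At r = 2: dV/dt = 128π cm³/s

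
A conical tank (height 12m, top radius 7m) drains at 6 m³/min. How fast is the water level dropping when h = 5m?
864/(1225π) ≈ 0.2245 m/min

r/h = 7/12, so r = (7/12)h
V = (1/3)πr²h = (1/3)π((7/12)h)²h = (49/432)πh³
dV/dh = (49/144)πh²
dh/dt = (dV/dt)/(dV/dh) = -6/((49/144)π·5²) = -864/(1225π) m/min
The level is dropping at 864/(1225π) ≈ 0.2245 m/min.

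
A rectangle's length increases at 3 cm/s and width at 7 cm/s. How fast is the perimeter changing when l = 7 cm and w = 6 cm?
20 cm/s

P = 2(l + w)
dP/dt = 2(dl/dt + dw/dt) = 2(3 + 7) = 20 cm/s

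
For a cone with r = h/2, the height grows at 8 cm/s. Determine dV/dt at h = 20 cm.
800π cm³/s

V = (1/3)π(h/2)²h = πh³/12
dV/dt = πh²/4 · 8
At h = 20: dV/dt = 800π cm³/s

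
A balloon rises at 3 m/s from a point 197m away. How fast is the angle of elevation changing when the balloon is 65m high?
0.013733 rad/s

tan(θ) = y/197
sec²(θ) · dθ/dt = (1/197) · dy/dt
dθ/dt = cos²(θ)/197 · 3 = 197/(197² + 65²) · 3
dθ/dt = 0.013733 rad/s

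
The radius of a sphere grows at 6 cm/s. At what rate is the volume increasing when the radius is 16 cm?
6144π cm³/s

V = (4/3)πr³
dV/dt = dV/dr · dr/dt = 4πr² · 6
At r = 16: dV/dt = 6144π cm³/s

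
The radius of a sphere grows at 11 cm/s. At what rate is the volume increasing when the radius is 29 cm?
37004π cm³/s

V = (4/3)πr³
dV/dt = dV/dr · dr/dt = 4πr² · 11
At r = 29: dV/dt = 37004π cm³/s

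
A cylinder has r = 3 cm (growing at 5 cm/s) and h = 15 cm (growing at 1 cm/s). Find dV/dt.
459π cm³/s

V = πr²h
dV/dt = 2πrh·dr/dt + πr²·dh/dt
= 2π(3)(15)(5) + π(3)²(1)
= 459π cm³/s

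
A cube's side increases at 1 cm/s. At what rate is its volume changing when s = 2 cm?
12 cm³/s

V = s³
dV/dt = 3s² · ds/dt = 3·2²·1 = 12 cm³/s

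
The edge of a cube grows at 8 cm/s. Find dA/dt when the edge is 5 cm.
480 cm²/s

A = 6s²
dA/dt = 12s · ds/dt = 12·5·8 = 480 cm²/s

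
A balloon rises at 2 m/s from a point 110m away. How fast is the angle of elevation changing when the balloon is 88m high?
0.011086 rad/s

tan(θ) = y/110
sec²(θ) · dθ/dt = (1/110) · dy/dt
dθ/dt = cos²(θ)/110 · 2 = 110/(110² + 88²) · 2
dθ/dt = 0.011086 rad/s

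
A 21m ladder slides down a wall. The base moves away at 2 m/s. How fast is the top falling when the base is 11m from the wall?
11√5/20 ≈ 1.23 m/s

x² + y² = 21²
2x·dx/dt + 2y·dy/dt = 0
dy/dt = -x/y · dx/dt = -11/(8√5) · 2 = -11√5/20 m/s
The top is descending at 11√5/20 ≈ 1.23 m/s.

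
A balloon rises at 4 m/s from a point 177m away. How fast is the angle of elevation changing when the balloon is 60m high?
0.02027 rad/s

tan(θ) = y/177
sec²(θ) · dθ/dt = (1/177) · dy/dt
dθ/dt = cos²(θ)/177 · 4 = 177/(177² + 60²) · 4
dθ/dt = 0.02027 rad/s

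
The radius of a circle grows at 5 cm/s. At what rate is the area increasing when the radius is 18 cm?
180π cm²/s

A = πr²
dA/dt = 2πr · dr/dt = 2π(18)(5) = 180π cm²/s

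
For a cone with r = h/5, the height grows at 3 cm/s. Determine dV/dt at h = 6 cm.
108π/25 cm³/s

V = (1/3)π(h/5)²h = πh³/75
dV/dt = πh²/25 · 3
At h = 6: dV/dt = 108π/25 cm³/s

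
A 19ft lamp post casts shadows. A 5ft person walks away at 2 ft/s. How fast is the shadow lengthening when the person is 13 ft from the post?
5/7 ft/s

By similar triangles: 19/(x+s) = 5/s
Solving: s = 5x/14
ds/dt = 5/14 · dx/dt = 5/14 · 2 = 5/7 ft/s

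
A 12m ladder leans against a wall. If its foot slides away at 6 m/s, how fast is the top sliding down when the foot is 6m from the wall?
2√3 ≈ 3.464 m/s

x² + y² = 12²
2x·dx/dt + 2y·dy/dt = 0
dy/dt = -x/y · dx/dt = -6/(6√3) · 6 = -2√3 m/s
The top is descending at 2√3 ≈ 3.464 m/s.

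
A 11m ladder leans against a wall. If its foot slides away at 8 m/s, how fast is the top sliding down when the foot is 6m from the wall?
48√85/85 ≈ 5.206 m/s

x² + y² = 11²
2x·dx/dt + 2y·dy/dt = 0
dy/dt = -x/y · dx/dt = -6/√85 · 8 = -48√85/85 m/s
The top is descending at 48√85/85 ≈ 5.206 m/s.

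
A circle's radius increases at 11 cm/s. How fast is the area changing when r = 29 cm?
638π cm²/s

A = πr²
dA/dt = 2πr · dr/dt = 2π(29)(11) = 638π cm²/s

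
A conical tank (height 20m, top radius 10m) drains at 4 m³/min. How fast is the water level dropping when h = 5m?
16/(25π) ≈ 0.2037 m/min

r/h = 10/20, so r = (1/2)h
V = (1/3)πr²h = (1/3)π((1/2)h)²h = (1/12)πh³
dV/dh = (1/4)πh²
dh/dt = (dV/dt)/(dV/dh) = -4/((1/4)π·5²) = -16/(25π) m/min
The level is dropping at 16/(25π) ≈ 0.2037 m/min.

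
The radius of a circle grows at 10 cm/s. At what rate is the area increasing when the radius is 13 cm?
260π cm²/s

A = πr²
dA/dt = 2πr · dr/dt = 2π(13)(10) = 260π cm²/s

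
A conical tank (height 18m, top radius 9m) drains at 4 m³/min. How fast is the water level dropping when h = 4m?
1/π ≈ 0.3183 m/min

r/h = 9/18, so r = (1/2)h
V = (1/3)πr²h = (1/3)π((1/2)h)²h = (1/12)πh³
dV/dh = (1/4)πh²
dh/dt = (dV/dt)/(dV/dh) = -4/((1/4)π·4²) = -1/π m/min
The level is dropping at 1/π ≈ 0.3183 m/min.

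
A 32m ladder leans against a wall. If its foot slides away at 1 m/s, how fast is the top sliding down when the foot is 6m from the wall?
3√247/247 ≈ 0.1909 m/s

x² + y² = 32²
2x·dx/dt + 2y·dy/dt = 0
dy/dt = -x/y · dx/dt = -6/(2√247) · 1 = -3√247/247 m/s
The top is descending at 3√247/247 ≈ 0.1909 m/s.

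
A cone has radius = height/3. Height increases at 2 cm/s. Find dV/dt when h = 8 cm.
128π/9 cm³/s

V = (1/3)π(h/3)²h = πh³/27
dV/dt = πh²/9 · 2
At h = 8: dV/dt = 128π/9 cm³/s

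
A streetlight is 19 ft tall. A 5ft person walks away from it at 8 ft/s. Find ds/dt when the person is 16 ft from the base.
20/7 ft/s

By similar triangles: 19/(x+s) = 5/s
Solving: s = 5x/14
ds/dt = 5/14 · dx/dt = 5/14 · 8 = 20/7 ft/s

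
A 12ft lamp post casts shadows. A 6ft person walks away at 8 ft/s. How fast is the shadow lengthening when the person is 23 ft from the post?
8 ft/s

By similar triangles: 12/(x+s) = 6/s
Solving: s = 6x/6
ds/dt = 6/6 · dx/dt = 1 · 8 = 8 ft/s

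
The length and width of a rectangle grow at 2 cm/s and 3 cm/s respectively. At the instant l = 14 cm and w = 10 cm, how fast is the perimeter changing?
10 cm/s

P = 2(l + w)
dP/dt = 2(dl/dt + dw/dt) = 2(2 + 3) = 10 cm/s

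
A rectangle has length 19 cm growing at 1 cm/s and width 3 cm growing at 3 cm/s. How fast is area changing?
60 cm²/s

A = lw
dA/dt = w·dl/dt + l·dw/dt = 3·1 + 19·3 = 60 cm²/s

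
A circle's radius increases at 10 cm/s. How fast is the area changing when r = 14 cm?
280π cm²/s

A = πr²
dA/dt = 2πr · dr/dt = 2π(14)(10) = 280π cm²/s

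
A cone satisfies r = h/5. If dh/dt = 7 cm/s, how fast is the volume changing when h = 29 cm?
5887π/25 cm³/s

V = (1/3)π(h/5)²h = πh³/75
dV/dt = πh²/25 · 7
At h = 29: dV/dt = 5887π/25 cm³/s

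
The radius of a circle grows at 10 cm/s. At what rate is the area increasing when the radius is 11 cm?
220π cm²/s

A = πr²
dA/dt = 2πr · dr/dt = 2π(11)(10) = 220π cm²/s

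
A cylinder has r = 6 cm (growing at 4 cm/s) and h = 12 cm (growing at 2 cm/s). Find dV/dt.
648π cm³/s

V = πr²h
dV/dt = 2πrh·dr/dt + πr²·dh/dt
= 2π(6)(12)(4) + π(6)²(2)
= 648π cm³/s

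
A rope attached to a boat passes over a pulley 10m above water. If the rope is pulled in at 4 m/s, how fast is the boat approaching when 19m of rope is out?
76√29/87 ≈ 4.704 m/s

rope² = x² + 10²
x = √(19² - 10²) = 3√29
dx/dt = (rope/x) · d(rope)/dt = (19/(3√29)) · (-4) = -76√29/87 m/s
The boat approaches at 76√29/87 ≈ 4.704 m/s.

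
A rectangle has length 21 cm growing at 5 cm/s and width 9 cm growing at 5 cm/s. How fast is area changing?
150 cm²/s

A = lw
dA/dt = w·dl/dt + l·dw/dt = 9·5 + 21·5 = 150 cm²/s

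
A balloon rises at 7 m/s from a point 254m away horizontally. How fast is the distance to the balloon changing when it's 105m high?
735√75541/75541 ≈ 2.674 m/s

z² = 254² + y²
z = √(254² + 105²) = √75541
dz/dt = y/z · dy/dt = 105/√75541 · 7 = 735√75541/75541 ≈ 2.674 m/s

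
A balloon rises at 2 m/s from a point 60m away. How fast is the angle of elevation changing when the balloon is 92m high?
0.009947 rad/s

tan(θ) = y/60
sec²(θ) · dθ/dt = (1/60) · dy/dt
dθ/dt = cos²(θ)/60 · 2 = 60/(60² + 92²) · 2
dθ/dt = 0.009947 rad/s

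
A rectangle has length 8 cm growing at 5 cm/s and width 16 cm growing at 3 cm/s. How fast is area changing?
104 cm²/s

A = lw
dA/dt = w·dl/dt + l·dw/dt = 16·5 + 8·3 = 104 cm²/s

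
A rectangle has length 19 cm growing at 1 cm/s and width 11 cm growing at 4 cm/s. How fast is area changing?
87 cm²/s

A = lw
dA/dt = w·dl/dt + l·dw/dt = 11·1 + 19·4 = 87 cm²/s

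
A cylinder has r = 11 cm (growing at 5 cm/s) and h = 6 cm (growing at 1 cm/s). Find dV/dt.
781π cm³/s

V = πr²h
dV/dt = 2πrh·dr/dt + πr²·dh/dt
= 2π(11)(6)(5) + π(11)²(1)
= 781π cm³/s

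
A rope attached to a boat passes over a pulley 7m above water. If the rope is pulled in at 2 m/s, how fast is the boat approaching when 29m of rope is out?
29√22/66 ≈ 2.061 m/s

rope² = x² + 7²
x = √(29² - 7²) = 6√22
dx/dt = (rope/x) · d(rope)/dt = (29/(6√22)) · (-2) = -29√22/66 m/s
The boat approaches at 29√22/66 ≈ 2.061 m/s.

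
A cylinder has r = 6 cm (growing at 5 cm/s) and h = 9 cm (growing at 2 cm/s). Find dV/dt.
612π cm³/s

V = πr²h
dV/dt = 2πrh·dr/dt + πr²·dh/dt
= 2π(6)(9)(5) + π(6)²(2)
= 612π cm³/s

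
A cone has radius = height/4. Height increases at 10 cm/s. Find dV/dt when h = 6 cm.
45π/2 cm³/s

V = (1/3)π(h/4)²h = πh³/48
dV/dt = πh²/16 · 10
At h = 6: dV/dt = 45π/2 cm³/s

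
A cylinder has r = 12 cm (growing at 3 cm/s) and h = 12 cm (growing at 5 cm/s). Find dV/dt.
1584π cm³/s

V = πr²h
dV/dt = 2πrh·dr/dt + πr²·dh/dt
= 2π(12)(12)(3) + π(12)²(5)
= 1584π cm³/s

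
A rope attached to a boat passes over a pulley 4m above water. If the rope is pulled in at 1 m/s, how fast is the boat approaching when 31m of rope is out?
31√105/315 ≈ 1.008 m/s

rope² = x² + 4²
x = √(31² - 4²) = 3√105
dx/dt = (rope/x) · d(rope)/dt = (31/(3√105)) · (-1) = -31√105/315 m/s
The boat approaches at 31√105/315 ≈ 1.008 m/s.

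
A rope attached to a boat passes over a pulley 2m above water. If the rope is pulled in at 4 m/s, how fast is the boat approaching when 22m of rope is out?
11√30/15 ≈ 4.017 m/s

rope² = x² + 2²
x = √(22² - 2²) = 4√30
dx/dt = (rope/x) · d(rope)/dt = (22/(4√30)) · (-4) = -11√30/15 m/s
The boat approaches at 11√30/15 ≈ 4.017 m/s.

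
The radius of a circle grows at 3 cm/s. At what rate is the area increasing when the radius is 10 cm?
60π cm²/s

A = πr²
dA/dt = 2πr · dr/dt = 2π(10)(3) = 60π cm²/s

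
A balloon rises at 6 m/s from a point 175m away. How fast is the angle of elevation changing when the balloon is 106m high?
0.025083 rad/s

tan(θ) = y/175
sec²(θ) · dθ/dt = (1/175) · dy/dt
dθ/dt = cos²(θ)/175 · 6 = 175/(175² + 106²) · 6
dθ/dt = 0.025083 rad/s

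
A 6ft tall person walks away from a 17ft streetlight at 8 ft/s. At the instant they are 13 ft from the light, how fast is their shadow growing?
48/11 ft/s

By similar triangles: 17/(x+s) = 6/s
Solving: s = 6x/11
ds/dt = 6/11 · dx/dt = 6/11 · 8 = 48/11 ft/s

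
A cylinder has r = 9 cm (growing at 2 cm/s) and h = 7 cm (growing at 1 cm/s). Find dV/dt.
333π cm³/s

V = πr²h
dV/dt = 2πrh·dr/dt + πr²·dh/dt
= 2π(9)(7)(2) + π(9)²(1)
= 333π cm³/s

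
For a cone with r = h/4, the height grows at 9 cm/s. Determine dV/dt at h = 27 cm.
6561π/16 cm³/s

V = (1/3)π(h/4)²h = πh³/48
dV/dt = πh²/16 · 9
At h = 27: dV/dt = 6561π/16 cm³/s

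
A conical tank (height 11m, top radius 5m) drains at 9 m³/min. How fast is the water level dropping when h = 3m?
121/(25π) ≈ 1.541 m/min

r/h = 5/11, so r = (5/11)h
V = (1/3)πr²h = (1/3)π((5/11)h)²h = (25/363)πh³
dV/dh = (25/121)πh²
dh/dt = (dV/dt)/(dV/dh) = -9/((25/121)π·3²) = -121/(25π) m/min
The level is dropping at 121/(25π) ≈ 1.541 m/min.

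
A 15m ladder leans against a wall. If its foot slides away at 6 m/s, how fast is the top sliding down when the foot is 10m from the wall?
12√5/5 ≈ 5.367 m/s

x² + y² = 15²
2x·dx/dt + 2y·dy/dt = 0
dy/dt = -x/y · dx/dt = -10/(5√5) · 6 = -12√5/5 m/s
The top is descending at 12√5/5 ≈ 5.367 m/s.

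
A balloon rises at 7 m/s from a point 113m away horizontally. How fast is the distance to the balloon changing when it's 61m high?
427√16490/16490 ≈ 3.325 m/s

z² = 113² + y²
z = √(113² + 61²) = √16490
dz/dt = y/z · dy/dt = 61/√16490 · 7 = 427√16490/16490 ≈ 3.325 m/s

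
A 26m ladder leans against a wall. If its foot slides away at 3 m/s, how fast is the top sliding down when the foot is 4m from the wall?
2√165/55 ≈ 0.4671 m/s

x² + y² = 26²
2x·dx/dt + 2y·dy/dt = 0
dy/dt = -x/y · dx/dt = -4/(2√165) · 3 = -2√165/55 m/s
The top is descending at 2√165/55 ≈ 0.4671 m/s.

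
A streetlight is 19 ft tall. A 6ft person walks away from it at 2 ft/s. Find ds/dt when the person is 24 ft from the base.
12/13 ft/s

By similar triangles: 19/(x+s) = 6/s
Solving: s = 6x/13
ds/dt = 6/13 · dx/dt = 6/13 · 2 = 12/13 ft/s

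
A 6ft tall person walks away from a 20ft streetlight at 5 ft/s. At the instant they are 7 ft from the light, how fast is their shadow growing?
15/7 ft/s

By similar triangles: 20/(x+s) = 6/s
Solving: s = 6x/14
ds/dt = 6/14 · dx/dt = 3/7 · 5 = 15/7 ft/s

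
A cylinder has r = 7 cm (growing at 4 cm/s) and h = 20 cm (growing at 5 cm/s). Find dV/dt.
1365π cm³/s

V = πr²h
dV/dt = 2πrh·dr/dt + πr²·dh/dt
= 2π(7)(20)(4) + π(7)²(5)
= 1365π cm³/s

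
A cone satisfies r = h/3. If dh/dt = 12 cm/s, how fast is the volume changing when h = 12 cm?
192π cm³/s

V = (1/3)π(h/3)²h = πh³/27
dV/dt = πh²/9 · 12
At h = 12: dV/dt = 192π cm³/s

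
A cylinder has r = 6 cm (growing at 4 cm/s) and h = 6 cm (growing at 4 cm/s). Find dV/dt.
432π cm³/s

V = πr²h
dV/dt = 2πrh·dr/dt + πr²·dh/dt
= 2π(6)(6)(4) + π(6)²(4)
= 432π cm³/s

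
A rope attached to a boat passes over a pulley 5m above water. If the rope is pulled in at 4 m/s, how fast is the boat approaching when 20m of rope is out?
16√15/15 ≈ 4.131 m/s

rope² = x² + 5²
x = √(20² - 5²) = 5√15
dx/dt = (rope/x) · d(rope)/dt = (20/(5√15)) · (-4) = -16√15/15 m/s
The boat approaches at 16√15/15 ≈ 4.131 m/s.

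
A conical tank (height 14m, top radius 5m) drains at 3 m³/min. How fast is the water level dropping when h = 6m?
49/(75π) ≈ 0.208 m/min

r/h = 5/14, so r = (5/14)h
V = (1/3)πr²h = (1/3)π((5/14)h)²h = (25/588)πh³
dV/dh = (25/196)πh²
dh/dt = (dV/dt)/(dV/dh) = -3/((25/196)π·6²) = -49/(75π) m/min
The level is dropping at 49/(75π) ≈ 0.208 m/min.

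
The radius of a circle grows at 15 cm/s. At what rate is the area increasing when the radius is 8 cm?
240π cm²/s

A = πr²
dA/dt = 2πr · dr/dt = 2π(8)(15) = 240π cm²/s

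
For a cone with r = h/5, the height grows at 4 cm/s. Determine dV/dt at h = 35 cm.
196π cm³/s

V = (1/3)π(h/5)²h = πh³/75
dV/dt = πh²/25 · 4
At h = 35: dV/dt = 196π cm³/s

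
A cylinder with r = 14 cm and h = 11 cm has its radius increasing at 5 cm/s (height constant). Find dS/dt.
390π cm²/s

S = 2πrh + 2πr² (lateral + bases)
dS/dt = (2πh + 4πr)·dr/dt = (2π·11 + 4π·14)·5
= 390π cm²/s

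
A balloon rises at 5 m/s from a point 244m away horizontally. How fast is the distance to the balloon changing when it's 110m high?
275√17909/17909 ≈ 2.055 m/s

z² = 244² + y²
z = √(244² + 110²) = 2√17909
dz/dt = y/z · dy/dt = 110/(2√17909) · 5 = 275√17909/17909 ≈ 2.055 m/s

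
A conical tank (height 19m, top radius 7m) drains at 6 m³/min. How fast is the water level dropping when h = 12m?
361/(1176π) ≈ 0.09771 m/min

r/h = 7/19, so r = (7/19)h
V = (1/3)πr²h = (1/3)π((7/19)h)²h = (49/1083)πh³
dV/dh = (49/361)πh²
dh/dt = (dV/dt)/(dV/dh) = -6/((49/361)π·12²) = -361/(1176π) m/min
The level is dropping at 361/(1176π) ≈ 0.09771 m/min.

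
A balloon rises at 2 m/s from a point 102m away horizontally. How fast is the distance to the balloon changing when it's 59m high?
118√13885/13885 ≈ 1.001 m/s

z² = 102² + y²
z = √(102² + 59²) = √13885
dz/dt = y/z · dy/dt = 59/√13885 · 2 = 118√13885/13885 ≈ 1.001 m/s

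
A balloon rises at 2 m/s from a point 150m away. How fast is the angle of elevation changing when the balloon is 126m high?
0.007817 rad/s

tan(θ) = y/150
sec²(θ) · dθ/dt = (1/150) · dy/dt
dθ/dt = cos²(θ)/150 · 2 = 150/(150² + 126²) · 2
dθ/dt = 0.007817 rad/s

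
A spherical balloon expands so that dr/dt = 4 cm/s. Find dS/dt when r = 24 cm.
768π cm²/s

S = 4πr²
dS/dt = dS/dr · dr/dt = 8πr · 4
At r = 24: dS/dt = 768π cm²/s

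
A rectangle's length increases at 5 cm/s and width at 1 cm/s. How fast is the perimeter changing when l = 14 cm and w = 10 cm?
12 cm/s

P = 2(l + w)
dP/dt = 2(dl/dt + dw/dt) = 2(5 + 1) = 12 cm/s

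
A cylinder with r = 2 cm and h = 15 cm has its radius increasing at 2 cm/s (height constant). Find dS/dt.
76π cm²/s

S = 2πrh + 2πr² (lateral + bases)
dS/dt = (2πh + 4πr)·dr/dt = (2π·15 + 4π·2)·2
= 76π cm²/s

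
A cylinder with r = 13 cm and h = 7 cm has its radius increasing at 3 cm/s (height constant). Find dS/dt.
198π cm²/s

S = 2πrh + 2πr² (lateral + bases)
dS/dt = (2πh + 4πr)·dr/dt = (2π·7 + 4π·13)·3
= 198π cm²/s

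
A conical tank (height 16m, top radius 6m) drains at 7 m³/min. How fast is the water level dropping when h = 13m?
448/(1521π) ≈ 0.09376 m/min

r/h = 6/16, so r = (3/8)h
V = (1/3)πr²h = (1/3)π((3/8)h)²h = (3/64)πh³
dV/dh = (9/64)πh²
dh/dt = (dV/dt)/(dV/dh) = -7/((9/64)π·13²) = -448/(1521π) m/min
The level is dropping at 448/(1521π) ≈ 0.09376 m/min.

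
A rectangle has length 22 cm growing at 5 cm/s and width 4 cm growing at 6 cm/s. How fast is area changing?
152 cm²/s

A = lw
dA/dt = w·dl/dt + l·dw/dt = 4·5 + 22·6 = 152 cm²/s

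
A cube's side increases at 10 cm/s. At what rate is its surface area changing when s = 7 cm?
840 cm²/s

A = 6s²
dA/dt = 12s · ds/dt = 12·7·10 = 840 cm²/s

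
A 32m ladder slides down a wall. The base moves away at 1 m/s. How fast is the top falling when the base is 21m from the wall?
21√583/583 ≈ 0.8697 m/s

x² + y² = 32²
2x·dx/dt + 2y·dy/dt = 0
dy/dt = -x/y · dx/dt = -21/√583 · 1 = -21√583/583 m/s
The top is descending at 21√583/583 ≈ 0.8697 m/s.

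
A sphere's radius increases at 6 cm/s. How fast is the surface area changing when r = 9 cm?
432π cm²/s

S = 4πr²
dS/dt = dS/dr · dr/dt = 8πr · 6
At r = 9: dS/dt = 432π cm²/s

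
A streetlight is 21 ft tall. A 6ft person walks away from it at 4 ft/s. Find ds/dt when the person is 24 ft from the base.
8/5 ft/s

By similar triangles: 21/(x+s) = 6/s
Solving: s = 6x/15
ds/dt = 6/15 · dx/dt = 2/5 · 4 = 8/5 ft/s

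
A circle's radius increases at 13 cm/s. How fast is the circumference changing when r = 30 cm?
26π cm/s

C = 2πr
dC/dt = 2π · dr/dt = 2π · 13 = 26π cm/s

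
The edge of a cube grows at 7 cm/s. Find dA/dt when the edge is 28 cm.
2352 cm²/s

A = 6s²
dA/dt = 12s · ds/dt = 12·28·7 = 2352 cm²/s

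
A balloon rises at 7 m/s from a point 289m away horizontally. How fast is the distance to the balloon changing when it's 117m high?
819√97210/97210 ≈ 2.627 m/s

z² = 289² + y²
z = √(289² + 117²) = √97210
dz/dt = y/z · dy/dt = 117/√97210 · 7 = 819√97210/97210 ≈ 2.627 m/s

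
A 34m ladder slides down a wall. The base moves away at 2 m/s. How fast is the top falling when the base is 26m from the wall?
13√30/30 ≈ 2.373 m/s

x² + y² = 34²
2x·dx/dt + 2y·dy/dt = 0
dy/dt = -x/y · dx/dt = -26/(4√30) · 2 = -13√30/30 m/s
The top is descending at 13√30/30 ≈ 2.373 m/s.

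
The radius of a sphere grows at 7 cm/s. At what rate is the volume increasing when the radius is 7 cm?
1372π cm³/s

V = (4/3)πr³
dV/dt = dV/dr · dr/dt = 4πr² · 7
At r = 7: dV/dt = 1372π cm³/s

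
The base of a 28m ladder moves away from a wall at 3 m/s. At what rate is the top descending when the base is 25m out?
25√159/53 ≈ 5.948 m/s

x² + y² = 28²
2x·dx/dt + 2y·dy/dt = 0
dy/dt = -x/y · dx/dt = -25/√159 · 3 = -25√159/53 m/s
The top is descending at 25√159/53 ≈ 5.948 m/s.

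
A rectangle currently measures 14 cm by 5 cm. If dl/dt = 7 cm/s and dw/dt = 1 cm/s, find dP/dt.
16 cm/s

P = 2(l + w)
dP/dt = 2(dl/dt + dw/dt) = 2(7 + 1) = 16 cm/s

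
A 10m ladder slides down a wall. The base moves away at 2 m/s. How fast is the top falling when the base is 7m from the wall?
14√51/51 ≈ 1.96 m/s

x² + y² = 10²
2x·dx/dt + 2y·dy/dt = 0
dy/dt = -x/y · dx/dt = -7/√51 · 2 = -14√51/51 m/s
The top is descending at 14√51/51 ≈ 1.96 m/s.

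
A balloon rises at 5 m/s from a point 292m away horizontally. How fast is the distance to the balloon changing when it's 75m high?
375√90889/90889 ≈ 1.244 m/s

z² = 292² + y²
z = √(292² + 75²) = √90889
dz/dt = y/z · dy/dt = 75/√90889 · 5 = 375√90889/90889 ≈ 1.244 m/s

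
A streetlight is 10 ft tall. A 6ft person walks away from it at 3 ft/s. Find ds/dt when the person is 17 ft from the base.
9/2 ft/s

By similar triangles: 10/(x+s) = 6/s
Solving: s = 6x/4
ds/dt = 6/4 · dx/dt = 3/2 · 3 = 9/2 ft/s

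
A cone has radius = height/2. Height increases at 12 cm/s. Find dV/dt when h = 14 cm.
588π cm³/s

V = (1/3)π(h/2)²h = πh³/12
dV/dt = πh²/4 · 12
At h = 14: dV/dt = 588π cm³/s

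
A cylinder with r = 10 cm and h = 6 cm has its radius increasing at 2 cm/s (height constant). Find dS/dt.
104π cm²/s

S = 2πrh + 2πr² (lateral + bases)
dS/dt = (2πh + 4πr)·dr/dt = (2π·6 + 4π·10)·2
= 104π cm²/s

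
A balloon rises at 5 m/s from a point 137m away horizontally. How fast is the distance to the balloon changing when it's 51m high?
51√21370/4274 ≈ 1.744 m/s

z² = 137² + y²
z = √(137² + 51²) = √21370
dz/dt = y/z · dy/dt = 51/√21370 · 5 = 51√21370/4274 ≈ 1.744 m/s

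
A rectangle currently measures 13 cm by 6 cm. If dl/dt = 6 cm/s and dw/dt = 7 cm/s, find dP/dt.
26 cm/s

P = 2(l + w)
dP/dt = 2(dl/dt + dw/dt) = 2(6 + 7) = 26 cm/s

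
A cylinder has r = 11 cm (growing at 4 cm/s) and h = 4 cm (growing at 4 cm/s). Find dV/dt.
836π cm³/s

V = πr²h
dV/dt = 2πrh·dr/dt + πr²·dh/dt
= 2π(11)(4)(4) + π(11)²(4)
= 836π cm³/s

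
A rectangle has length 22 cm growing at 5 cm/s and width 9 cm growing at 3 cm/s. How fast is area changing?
111 cm²/s

A = lw
dA/dt = w·dl/dt + l·dw/dt = 9·5 + 22·3 = 111 cm²/s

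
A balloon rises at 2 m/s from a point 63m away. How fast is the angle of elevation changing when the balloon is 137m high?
0.005541 rad/s

tan(θ) = y/63
sec²(θ) · dθ/dt = (1/63) · dy/dt
dθ/dt = cos²(θ)/63 · 2 = 63/(63² + 137²) · 2
dθ/dt = 0.005541 rad/s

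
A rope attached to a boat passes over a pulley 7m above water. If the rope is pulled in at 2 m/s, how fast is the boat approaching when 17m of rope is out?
17√15/30 ≈ 2.195 m/s

rope² = x² + 7²
x = √(17² - 7²) = 4√15
dx/dt = (rope/x) · d(rope)/dt = (17/(4√15)) · (-2) = -17√15/30 m/s
The boat approaches at 17√15/30 ≈ 2.195 m/s.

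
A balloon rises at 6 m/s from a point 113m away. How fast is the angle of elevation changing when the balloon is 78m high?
0.035962 rad/s

tan(θ) = y/113
sec²(θ) · dθ/dt = (1/113) · dy/dt
dθ/dt = cos²(θ)/113 · 6 = 113/(113² + 78²) · 6
dθ/dt = 0.035962 rad/s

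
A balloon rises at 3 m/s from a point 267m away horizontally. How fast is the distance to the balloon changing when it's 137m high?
411√90058/90058 ≈ 1.37 m/s

z² = 267² + y²
z = √(267² + 137²) = √90058
dz/dt = y/z · dy/dt = 137/√90058 · 3 = 411√90058/90058 ≈ 1.37 m/s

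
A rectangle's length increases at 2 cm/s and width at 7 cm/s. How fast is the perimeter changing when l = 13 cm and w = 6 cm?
18 cm/s

P = 2(l + w)
dP/dt = 2(dl/dt + dw/dt) = 2(2 + 7) = 18 cm/s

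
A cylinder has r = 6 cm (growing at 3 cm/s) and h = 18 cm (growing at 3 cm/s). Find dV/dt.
756π cm³/s

V = πr²h
dV/dt = 2πrh·dr/dt + πr²·dh/dt
= 2π(6)(18)(3) + π(6)²(3)
= 756π cm³/s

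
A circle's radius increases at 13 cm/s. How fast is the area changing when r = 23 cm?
598π cm²/s

A = πr²
dA/dt = 2πr · dr/dt = 2π(23)(13) = 598π cm²/s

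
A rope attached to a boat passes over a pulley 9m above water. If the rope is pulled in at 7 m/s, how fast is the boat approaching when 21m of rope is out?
49√10/20 ≈ 7.748 m/s

rope² = x² + 9²
x = √(21² - 9²) = 6√10
dx/dt = (rope/x) · d(rope)/dt = (21/(6√10)) · (-7) = -49√10/20 m/s
The boat approaches at 49√10/20 ≈ 7.748 m/s.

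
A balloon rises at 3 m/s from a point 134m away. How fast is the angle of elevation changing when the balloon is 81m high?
0.016397 rad/s

tan(θ) = y/134
sec²(θ) · dθ/dt = (1/134) · dy/dt
dθ/dt = cos²(θ)/134 · 3 = 134/(134² + 81²) · 3
dθ/dt = 0.016397 rad/s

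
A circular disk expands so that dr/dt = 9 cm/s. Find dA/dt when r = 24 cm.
432π cm²/s

A = πr²
dA/dt = 2πr · dr/dt = 2π(24)(9) = 432π cm²/s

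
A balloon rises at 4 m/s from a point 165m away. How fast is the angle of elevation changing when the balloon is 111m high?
0.016689 rad/s

tan(θ) = y/165
sec²(θ) · dθ/dt = (1/165) · dy/dt
dθ/dt = cos²(θ)/165 · 4 = 165/(165² + 111²) · 4
dθ/dt = 0.016689 rad/s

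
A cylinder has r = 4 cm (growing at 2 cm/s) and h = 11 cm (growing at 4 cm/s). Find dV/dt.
240π cm³/s

V = πr²h
dV/dt = 2πrh·dr/dt + πr²·dh/dt
= 2π(4)(11)(2) + π(4)²(4)
= 240π cm³/s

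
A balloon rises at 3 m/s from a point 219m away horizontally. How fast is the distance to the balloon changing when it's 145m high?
435√68986/68986 ≈ 1.656 m/s

z² = 219² + y²
z = √(219² + 145²) = √68986
dz/dt = y/z · dy/dt = 145/√68986 · 3 = 435√68986/68986 ≈ 1.656 m/s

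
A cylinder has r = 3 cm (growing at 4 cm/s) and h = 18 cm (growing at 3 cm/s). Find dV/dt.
459π cm³/s

V = πr²h
dV/dt = 2πrh·dr/dt + πr²·dh/dt
= 2π(3)(18)(4) + π(3)²(3)
= 459π cm³/s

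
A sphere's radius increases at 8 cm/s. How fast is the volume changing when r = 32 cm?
32768π cm³/s

V = (4/3)πr³
dV/dt = dV/dr · dr/dt = 4πr² · 8
At r = 32: dV/dt = 32768π cm³/s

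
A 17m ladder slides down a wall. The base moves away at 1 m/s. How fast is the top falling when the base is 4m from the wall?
4√273/273 ≈ 0.2421 m/s

x² + y² = 17²
2x·dx/dt + 2y·dy/dt = 0
dy/dt = -x/y · dx/dt = -4/√273 · 1 = -4√273/273 m/s
The top is descending at 4√273/273 ≈ 0.2421 m/s.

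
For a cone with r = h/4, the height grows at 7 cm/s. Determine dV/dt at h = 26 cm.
1183π/4 cm³/s

V = (1/3)π(h/4)²h = πh³/48
dV/dt = πh²/16 · 7
At h = 26: dV/dt = 1183π/4 cm³/s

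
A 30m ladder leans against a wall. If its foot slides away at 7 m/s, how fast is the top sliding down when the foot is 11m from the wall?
77√779/779 ≈ 2.759 m/s

x² + y² = 30²
2x·dx/dt + 2y·dy/dt = 0
dy/dt = -x/y · dx/dt = -11/√779 · 7 = -77√779/779 m/s
The top is descending at 77√779/779 ≈ 2.759 m/s.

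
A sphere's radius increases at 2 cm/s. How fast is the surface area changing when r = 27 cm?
432π cm²/s

S = 4πr²
dS/dt = dS/dr · dr/dt = 8πr · 2
At r = 27: dS/dt = 432π cm²/s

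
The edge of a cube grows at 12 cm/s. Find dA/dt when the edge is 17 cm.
2448 cm²/s

A = 6s²
dA/dt = 12s · ds/dt = 12·17·12 = 2448 cm²/s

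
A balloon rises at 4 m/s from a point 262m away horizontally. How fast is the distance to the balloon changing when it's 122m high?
122√20882/10441 ≈ 1.689 m/s

z² = 262² + y²
z = √(262² + 122²) = 2√20882
dz/dt = y/z · dy/dt = 122/(2√20882) · 4 = 122√20882/10441 ≈ 1.689 m/s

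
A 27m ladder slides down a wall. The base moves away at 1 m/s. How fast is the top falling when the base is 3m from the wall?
√5/20 ≈ 0.1118 m/s

x² + y² = 27²
2x·dx/dt + 2y·dy/dt = 0
dy/dt = -x/y · dx/dt = -3/(12√5) · 1 = -√5/20 m/s
The top is descending at √5/20 ≈ 0.1118 m/s.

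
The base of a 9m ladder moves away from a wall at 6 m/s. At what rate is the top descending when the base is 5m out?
15√14/14 ≈ 4.009 m/s

x² + y² = 9²
2x·dx/dt + 2y·dy/dt = 0
dy/dt = -x/y · dx/dt = -5/(2√14) · 6 = -15√14/14 m/s
The top is descending at 15√14/14 ≈ 4.009 m/s.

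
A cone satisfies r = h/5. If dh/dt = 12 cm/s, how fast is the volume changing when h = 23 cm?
6348π/25 cm³/s

V = (1/3)π(h/5)²h = πh³/75
dV/dt = πh²/25 · 12
At h = 23: dV/dt = 6348π/25 cm³/s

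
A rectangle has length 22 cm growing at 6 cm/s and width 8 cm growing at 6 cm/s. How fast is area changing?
180 cm²/s

A = lw
dA/dt = w·dl/dt + l·dw/dt = 8·6 + 22·6 = 180 cm²/s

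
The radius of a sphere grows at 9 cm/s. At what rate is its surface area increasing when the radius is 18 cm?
1296π cm²/s

S = 4πr²
dS/dt = dS/dr · dr/dt = 8πr · 9
At r = 18: dS/dt = 1296π cm²/s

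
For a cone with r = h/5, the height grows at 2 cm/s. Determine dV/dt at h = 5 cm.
2π cm³/s

V = (1/3)π(h/5)²h = πh³/75
dV/dt = πh²/25 · 2
At h = 5: dV/dt = 2π cm³/s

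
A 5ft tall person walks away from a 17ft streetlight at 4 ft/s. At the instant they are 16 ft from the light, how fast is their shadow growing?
5/3 ft/s

By similar triangles: 17/(x+s) = 5/s
Solving: s = 5x/12
ds/dt = 5/12 · dx/dt = 5/12 · 4 = 5/3 ft/s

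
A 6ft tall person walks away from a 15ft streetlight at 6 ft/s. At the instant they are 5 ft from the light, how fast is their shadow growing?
4 ft/s

By similar triangles: 15/(x+s) = 6/s
Solving: s = 6x/9
ds/dt = 6/9 · dx/dt = 2/3 · 6 = 4 ft/s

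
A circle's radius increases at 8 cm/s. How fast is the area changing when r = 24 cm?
384π cm²/s

A = πr²
dA/dt = 2πr · dr/dt = 2π(24)(8) = 384π cm²/s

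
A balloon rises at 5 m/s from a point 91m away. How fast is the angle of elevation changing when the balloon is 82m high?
0.030323 rad/s

tan(θ) = y/91
sec²(θ) · dθ/dt = (1/91) · dy/dt
dθ/dt = cos²(θ)/91 · 5 = 91/(91² + 82²) · 5
dθ/dt = 0.030323 rad/s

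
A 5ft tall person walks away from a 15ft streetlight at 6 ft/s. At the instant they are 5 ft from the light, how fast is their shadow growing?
3 ft/s

By similar triangles: 15/(x+s) = 5/s
Solving: s = 5x/10
ds/dt = 5/10 · dx/dt = 1/2 · 6 = 3 ft/s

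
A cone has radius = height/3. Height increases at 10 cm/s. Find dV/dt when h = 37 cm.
13690π/9 cm³/s

V = (1/3)π(h/3)²h = πh³/27
dV/dt = πh²/9 · 10
At h = 37: dV/dt = 13690π/9 cm³/s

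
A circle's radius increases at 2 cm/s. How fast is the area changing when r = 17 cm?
68π cm²/s

A = πr²
dA/dt = 2πr · dr/dt = 2π(17)(2) = 68π cm²/s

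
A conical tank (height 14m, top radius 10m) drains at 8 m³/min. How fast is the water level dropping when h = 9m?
392/(2025π) ≈ 0.06162 m/min

r/h = 10/14, so r = (5/7)h
V = (1/3)πr²h = (1/3)π((5/7)h)²h = (25/147)πh³
dV/dh = (25/49)πh²
dh/dt = (dV/dt)/(dV/dh) = -8/((25/49)π·9²) = -392/(2025π) m/min
The level is dropping at 392/(2025π) ≈ 0.06162 m/min.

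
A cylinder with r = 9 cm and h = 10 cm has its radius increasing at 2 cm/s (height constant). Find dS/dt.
112π cm²/s

S = 2πrh + 2πr² (lateral + bases)
dS/dt = (2πh + 4πr)·dr/dt = (2π·10 + 4π·9)·2
= 112π cm²/s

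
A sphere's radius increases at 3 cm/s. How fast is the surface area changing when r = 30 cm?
720π cm²/s

S = 4πr²
dS/dt = dS/dr · dr/dt = 8πr · 3
At r = 30: dS/dt = 720π cm²/s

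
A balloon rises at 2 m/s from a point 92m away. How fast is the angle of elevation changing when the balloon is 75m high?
0.01306 rad/s

tan(θ) = y/92
sec²(θ) · dθ/dt = (1/92) · dy/dt
dθ/dt = cos²(θ)/92 · 2 = 92/(92² + 75²) · 2
dθ/dt = 0.01306 rad/s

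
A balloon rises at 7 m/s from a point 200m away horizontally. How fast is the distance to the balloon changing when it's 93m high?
651√48649/48649 ≈ 2.952 m/s

z² = 200² + y²
z = √(200² + 93²) = √48649
dz/dt = y/z · dy/dt = 93/√48649 · 7 = 651√48649/48649 ≈ 2.952 m/s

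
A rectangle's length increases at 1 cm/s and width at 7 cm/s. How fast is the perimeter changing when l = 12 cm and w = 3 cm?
16 cm/s

P = 2(l + w)
dP/dt = 2(dl/dt + dw/dt) = 2(1 + 7) = 16 cm/s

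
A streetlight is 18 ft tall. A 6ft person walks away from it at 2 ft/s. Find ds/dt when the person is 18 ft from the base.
1 ft/s

By similar triangles: 18/(x+s) = 6/s
Solving: s = 6x/12
ds/dt = 6/12 · dx/dt = 1/2 · 2 = 1 ft/s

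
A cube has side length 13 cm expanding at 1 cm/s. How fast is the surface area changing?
156 cm²/s

A = 6s²
dA/dt = 12s · ds/dt = 12·13·1 = 156 cm²/s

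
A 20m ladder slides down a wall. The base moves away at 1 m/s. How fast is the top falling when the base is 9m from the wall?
9√319/319 ≈ 0.5039 m/s

x² + y² = 20²
2x·dx/dt + 2y·dy/dt = 0
dy/dt = -x/y · dx/dt = -9/√319 · 1 = -9√319/319 m/s
The top is descending at 9√319/319 ≈ 0.5039 m/s.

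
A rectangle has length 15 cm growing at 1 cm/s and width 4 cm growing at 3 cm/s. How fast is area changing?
49 cm²/s

A = lw
dA/dt = w·dl/dt + l·dw/dt = 4·1 + 15·3 = 49 cm²/s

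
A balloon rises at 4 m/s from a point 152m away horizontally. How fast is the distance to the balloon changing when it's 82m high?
164√7457/7457 ≈ 1.899 m/s

z² = 152² + y²
z = √(152² + 82²) = 2√7457
dz/dt = y/z · dy/dt = 82/(2√7457) · 4 = 164√7457/7457 ≈ 1.899 m/s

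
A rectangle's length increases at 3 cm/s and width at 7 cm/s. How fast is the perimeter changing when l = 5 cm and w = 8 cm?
20 cm/s

P = 2(l + w)
dP/dt = 2(dl/dt + dw/dt) = 2(3 + 7) = 20 cm/s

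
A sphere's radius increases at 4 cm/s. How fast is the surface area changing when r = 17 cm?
544π cm²/s

S = 4πr²
dS/dt = dS/dr · dr/dt = 8πr · 4
At r = 17: dS/dt = 544π cm²/s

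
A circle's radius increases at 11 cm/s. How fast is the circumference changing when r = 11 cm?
22π cm/s

C = 2πr
dC/dt = 2π · dr/dt = 2π · 11 = 22π cm/s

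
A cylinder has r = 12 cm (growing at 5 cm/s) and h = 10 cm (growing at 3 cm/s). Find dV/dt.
1632π cm³/s

V = πr²h
dV/dt = 2πrh·dr/dt + πr²·dh/dt
= 2π(12)(10)(5) + π(12)²(3)
= 1632π cm³/s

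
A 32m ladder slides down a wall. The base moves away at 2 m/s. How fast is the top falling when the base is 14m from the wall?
14√23/69 ≈ 0.9731 m/s

x² + y² = 32²
2x·dx/dt + 2y·dy/dt = 0
dy/dt = -x/y · dx/dt = -14/(6√23) · 2 = -14√23/69 m/s
The top is descending at 14√23/69 ≈ 0.9731 m/s.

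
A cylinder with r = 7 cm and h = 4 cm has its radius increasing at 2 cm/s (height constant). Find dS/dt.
72π cm²/s

S = 2πrh + 2πr² (lateral + bases)
dS/dt = (2πh + 4πr)·dr/dt = (2π·4 + 4π·7)·2
= 72π cm²/s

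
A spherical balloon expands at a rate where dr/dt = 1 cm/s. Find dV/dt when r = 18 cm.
1296π cm³/s

V = (4/3)πr³
dV/dt = dV/dr · dr/dt = 4πr² · 1
At r = 18: dV/dt = 1296π cm³/s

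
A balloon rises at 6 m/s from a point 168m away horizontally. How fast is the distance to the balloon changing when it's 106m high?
318√9865/9865 ≈ 3.202 m/s

z² = 168² + y²
z = √(168² + 106²) = 2√9865
dz/dt = y/z · dy/dt = 106/(2√9865) · 6 = 318√9865/9865 ≈ 3.202 m/s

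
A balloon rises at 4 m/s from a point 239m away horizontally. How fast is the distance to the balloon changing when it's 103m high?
206√67730/33865 ≈ 1.583 m/s

z² = 239² + y²
z = √(239² + 103²) = √67730
dz/dt = y/z · dy/dt = 103/√67730 · 4 = 206√67730/33865 ≈ 1.583 m/s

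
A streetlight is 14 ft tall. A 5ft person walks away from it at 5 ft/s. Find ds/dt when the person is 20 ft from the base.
25/9 ft/s

By similar triangles: 14/(x+s) = 5/s
Solving: s = 5x/9
ds/dt = 5/9 · dx/dt = 5/9 · 5 = 25/9 ft/s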